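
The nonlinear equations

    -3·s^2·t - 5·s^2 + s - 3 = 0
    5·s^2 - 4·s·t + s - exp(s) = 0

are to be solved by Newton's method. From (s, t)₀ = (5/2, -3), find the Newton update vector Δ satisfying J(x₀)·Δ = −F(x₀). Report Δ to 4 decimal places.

At (5/2, -3): F = (24.5000, 51.567506).
Jacobian J = [[-6·s·t - 10·s + 1, -3·s^2], [10·s - 4·t - exp(s) + 1, -4·s]].
At the point, J = [[21.0000, -18.7500], [25.817506, -10.0000]] (det J = 274.078238).
Solving J·Δ = −F gives Δ = (-2.6339, -1.6433).

(-2.6339, -1.6433)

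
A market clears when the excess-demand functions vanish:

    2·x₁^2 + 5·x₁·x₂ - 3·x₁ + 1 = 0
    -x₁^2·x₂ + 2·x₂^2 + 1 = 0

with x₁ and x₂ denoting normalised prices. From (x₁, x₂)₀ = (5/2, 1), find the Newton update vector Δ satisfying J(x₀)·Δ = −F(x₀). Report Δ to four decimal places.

(0.0282, -1.5070)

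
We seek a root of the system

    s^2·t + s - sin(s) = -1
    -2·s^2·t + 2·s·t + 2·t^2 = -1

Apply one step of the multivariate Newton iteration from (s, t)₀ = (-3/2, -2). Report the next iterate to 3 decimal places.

(-1.387, -0.568)

At (-3/2, -2): F = (-4.00251, 24.000).
Jacobian J = [[2·s·t - cos(s) + 1, s^2], [-4·s·t + 2·t, -2·s^2 + 2·s + 4·t]].
At the point, J = [[6.92926, 2.250], [-16.000, -15.500]] (det J = -71.40357).
Solving J·Δ = −F gives Δ = (0.113, 1.432).
Then the next iterate is (s, t)₁ = (-1.387, -0.568).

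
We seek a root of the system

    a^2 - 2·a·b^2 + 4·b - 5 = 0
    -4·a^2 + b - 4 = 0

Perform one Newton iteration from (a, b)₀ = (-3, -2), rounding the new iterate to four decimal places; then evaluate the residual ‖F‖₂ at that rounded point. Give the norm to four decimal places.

At (-3, -2): F = (20.0000, -42.0000).
Jacobian J = [[2·a - 2·b^2, -4·a·b + 4], [-8·a, 1]].
At the point, J = [[-14.0000, -20.0000], [24.0000, 1.0000]] (det J = 466.0000).
Solving J·Δ = −F gives Δ = (1.7597, -0.2318).
Then the next iterate is (a, b)₁ = (-1.2403, -2.2318).
Re-evaluating at (-1.2403, -2.2318): F = (-0.033158, -12.385176), so ‖F‖₂ = 12.3852.

12.3852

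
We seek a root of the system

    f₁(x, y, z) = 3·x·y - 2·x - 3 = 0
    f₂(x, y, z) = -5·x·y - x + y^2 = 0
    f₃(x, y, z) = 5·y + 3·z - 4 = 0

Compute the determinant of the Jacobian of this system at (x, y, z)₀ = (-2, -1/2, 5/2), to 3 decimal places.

J = [[3·y - 2, 3·x, 0], [-5·y - 1, -5·x + 2·y, 0], [0, 5, 3]].
At the point, J = [[-3.500, -6.000, 0.000], [1.500, 9.000, 0.000], [0.000, 5.000, 3.000]].
det J = -67.500.

-67.500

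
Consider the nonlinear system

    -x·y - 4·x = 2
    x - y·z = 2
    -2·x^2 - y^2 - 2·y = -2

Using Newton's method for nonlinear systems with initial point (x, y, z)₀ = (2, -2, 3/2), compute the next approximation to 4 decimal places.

At (2, -2, 3/2): F = (-6.0000, 3.0000, -6.0000).
Jacobian J = [[-y - 4, -x, 0], [1, -z, -y], [-4·x, -2·y - 2, 0]].
At the point, J = [[-2.0000, -2.0000, 0.0000], [1.0000, -1.5000, 2.0000], [-8.0000, 2.0000, 0.0000]] (det J = 40.0000).
Solving J·Δ = −F gives Δ = (-1.2000, -1.8000, -2.2500).
Then the next iterate is (x, y, z)₁ = (0.8000, -3.8000, -0.7500).

(0.8000, -3.8000, -0.7500)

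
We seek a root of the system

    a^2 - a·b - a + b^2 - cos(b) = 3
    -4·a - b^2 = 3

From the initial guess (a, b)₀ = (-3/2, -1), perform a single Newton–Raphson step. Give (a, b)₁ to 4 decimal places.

(-1.3150, -1.6301)

At (-3/2, -1): F = (-0.290302, 2.0000).
Jacobian J = [[2·a - b - 1, -a + 2·b + sin(b)], [-4, -2·b]].
At the point, J = [[-3.0000, -1.341471], [-4.0000, 2.0000]] (det J = -11.365884).
Solving J·Δ = −F gives Δ = (0.1850, -0.6301).
Then the next iterate is (a, b)₁ = (-1.3150, -1.6301).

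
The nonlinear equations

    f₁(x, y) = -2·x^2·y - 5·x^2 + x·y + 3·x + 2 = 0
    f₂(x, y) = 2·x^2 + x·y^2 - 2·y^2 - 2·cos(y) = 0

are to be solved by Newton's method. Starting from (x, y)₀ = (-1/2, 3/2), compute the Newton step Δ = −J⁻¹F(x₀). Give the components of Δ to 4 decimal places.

(0.1038, -0.9520)

At (-1/2, 3/2): F = (-2.2500, -5.266474).
Jacobian J = [[-4·x·y - 10·x + y + 3, -2·x^2 + x], [4·x + y^2, 2·x·y - 4·y + 2·sin(y)]].
At the point, J = [[12.5000, -1.0000], [0.2500, -5.505010]] (det J = -68.562625).
Solving J·Δ = −F gives Δ = (0.1038, -0.9520).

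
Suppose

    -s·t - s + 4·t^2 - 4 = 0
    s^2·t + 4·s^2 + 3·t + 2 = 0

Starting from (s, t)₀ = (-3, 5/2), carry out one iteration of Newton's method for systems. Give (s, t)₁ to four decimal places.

(-1.6129, 1.3415)

At (-3, 5/2): F = (31.5000, 68.0000).
Jacobian J = [[-t - 1, -s + 8·t], [2·s·t + 8·s, s^2 + 3]].
At the point, J = [[-3.5000, 23.0000], [-39.0000, 12.0000]] (det J = 855.0000).
Solving J·Δ = −F gives Δ = (1.3871, -1.1585).
Then the next iterate is (s, t)₁ = (-1.6129, 1.3415).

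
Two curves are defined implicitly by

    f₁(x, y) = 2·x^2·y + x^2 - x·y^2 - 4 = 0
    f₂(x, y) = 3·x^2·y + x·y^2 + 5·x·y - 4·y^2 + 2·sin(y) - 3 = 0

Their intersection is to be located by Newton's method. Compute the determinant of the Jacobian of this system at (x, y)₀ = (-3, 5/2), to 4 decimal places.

J = [[4·x·y + 2·x - y^2, 2·x^2 - 2·x·y], [6·x·y + y^2 + 5·y, 3·x^2 + 2·x·y + 5·x - 8·y + 2·cos(y)]].
At the point, J = [[-42.2500, 33.0000], [-26.2500, -24.602287]].
det J = 1905.6966.

1905.6966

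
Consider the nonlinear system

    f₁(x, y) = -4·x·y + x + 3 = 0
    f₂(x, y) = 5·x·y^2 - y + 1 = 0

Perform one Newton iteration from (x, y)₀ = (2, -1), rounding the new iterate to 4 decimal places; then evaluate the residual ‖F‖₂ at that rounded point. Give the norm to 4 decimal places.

At (2, -1): F = (13.0000, 12.0000).
Jacobian J = [[-4·y + 1, -4·x], [5·y^2, 10·x·y - 1]].
At the point, J = [[5.0000, -8.0000], [5.0000, -21.0000]] (det J = -65.0000).
Solving J·Δ = −F gives Δ = (-2.7231, -0.0769).
Then the next iterate is (x, y)₁ = (-0.7231, -1.0769).
Re-evaluating at (-0.7231, -1.0769): F = (-0.837926, -2.116045), so ‖F‖₂ = 2.2759.

2.2759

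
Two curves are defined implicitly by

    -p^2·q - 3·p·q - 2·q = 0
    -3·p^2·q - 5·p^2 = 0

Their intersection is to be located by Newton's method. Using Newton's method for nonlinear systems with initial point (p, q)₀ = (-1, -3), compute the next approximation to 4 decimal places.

At (-1, -3): F = (0.0000, 4.0000).
Jacobian J = [[-2·p·q - 3·q, -p^2 - 3·p - 2], [-6·p·q - 10·p, -3·p^2]].
At the point, J = [[3.0000, 0.0000], [-8.0000, -3.0000]] (det J = -9.0000).
Solving J·Δ = −F gives Δ = (0.0000, 1.3333).
Then the next iterate is (p, q)₁ = (-1.0000, -1.6667).

(-1.0000, -1.6667)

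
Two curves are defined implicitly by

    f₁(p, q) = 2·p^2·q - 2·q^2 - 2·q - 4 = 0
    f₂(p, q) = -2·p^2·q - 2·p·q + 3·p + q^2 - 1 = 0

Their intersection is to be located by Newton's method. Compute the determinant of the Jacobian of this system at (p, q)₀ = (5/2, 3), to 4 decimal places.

-394.5000

J = [[4·p·q, 2·p^2 - 4·q - 2], [-4·p·q - 2·q + 3, -2·p^2 - 2·p + 2·q]].
At the point, J = [[30.0000, -1.5000], [-33.0000, -11.5000]].
det J = -394.5000.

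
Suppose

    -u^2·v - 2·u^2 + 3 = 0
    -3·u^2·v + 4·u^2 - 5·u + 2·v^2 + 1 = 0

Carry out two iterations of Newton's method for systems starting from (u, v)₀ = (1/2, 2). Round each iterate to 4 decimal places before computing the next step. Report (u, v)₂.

At (1/2, 2): F = (2.0000, 6.0000).
Jacobian J = [[-2·u·v - 4·u, -u^2], [-6·u·v + 8·u - 5, -3·u^2 + 4·v]].
At the point, J = [[-4.0000, -0.2500], [-7.0000, 7.2500]] (det J = -30.7500).
Solving J·Δ = −F gives Δ = (0.5203, -0.3252).
Then the next iterate is (u, v)₁ = (1.0203, 1.6748).
Round to (1.0203, 1.6748) and repeat: F = (-0.825511, 0.441997), J = [[-7.498797, -1.041012], [-7.090391, 3.576164]].
Δ = (-0.0729, -0.2681), so (u, v)₂ = (0.9474, 1.4067).

(0.9474, 1.4067)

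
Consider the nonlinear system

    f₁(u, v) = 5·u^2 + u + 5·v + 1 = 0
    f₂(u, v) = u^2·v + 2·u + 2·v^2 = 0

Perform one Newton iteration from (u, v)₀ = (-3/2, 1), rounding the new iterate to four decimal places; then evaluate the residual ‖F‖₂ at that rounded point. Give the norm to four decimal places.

At (-3/2, 1): F = (15.7500, 1.2500).
Jacobian J = [[10·u + 1, 5], [2·u·v + 2, u^2 + 4·v]].
At the point, J = [[-14.0000, 5.0000], [-1.0000, 6.2500]] (det J = -82.5000).
Solving J·Δ = −F gives Δ = (1.1174, -0.0212).
Then the next iterate is (u, v)₁ = (-0.3826, 0.9788).
Re-evaluating at (-0.3826, 0.9788): F = (6.243314, 1.294178), so ‖F‖₂ = 6.3760.

6.3760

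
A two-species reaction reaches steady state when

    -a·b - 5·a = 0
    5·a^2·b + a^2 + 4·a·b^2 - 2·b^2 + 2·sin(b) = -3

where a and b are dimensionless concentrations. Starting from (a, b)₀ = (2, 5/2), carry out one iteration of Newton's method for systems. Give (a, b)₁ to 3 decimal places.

(-0.608, 4.780)

At (2, 5/2): F = (-15.000, 95.69694).
Jacobian J = [[-b - 5, -a], [10·a·b + 2·a + 4·b^2, 5·a^2 + 8·a·b - 4·b + 2·cos(b)]].
At the point, J = [[-7.500, -2.000], [79.000, 48.39771]] (det J = -204.98285).
Solving J·Δ = −F gives Δ = (-2.608, 2.280).
Then the next iterate is (a, b)₁ = (-0.608, 4.780).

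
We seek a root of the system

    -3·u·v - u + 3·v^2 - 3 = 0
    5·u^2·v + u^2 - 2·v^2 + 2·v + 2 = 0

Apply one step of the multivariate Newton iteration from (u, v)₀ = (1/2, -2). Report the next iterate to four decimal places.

(-0.0517, -1.3525)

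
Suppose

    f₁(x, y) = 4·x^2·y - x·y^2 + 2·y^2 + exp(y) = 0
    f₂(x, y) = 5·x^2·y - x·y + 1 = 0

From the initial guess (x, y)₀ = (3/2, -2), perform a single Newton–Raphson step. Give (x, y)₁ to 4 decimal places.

(1.1903, -0.9921)

At (3/2, -2): F = (-15.864665, -18.5000).
Jacobian J = [[8·x·y - y^2, 4·x^2 - 2·x·y + 4·y + exp(y)], [10·x·y - y, 5·x^2 - x]].
At the point, J = [[-28.0000, 7.135335], [-28.0000, 9.7500]] (det J = -73.210612).
Solving J·Δ = −F gives Δ = (-0.3097, 1.0079).
Then the next iterate is (x, y)₁ = (1.1903, -0.9921).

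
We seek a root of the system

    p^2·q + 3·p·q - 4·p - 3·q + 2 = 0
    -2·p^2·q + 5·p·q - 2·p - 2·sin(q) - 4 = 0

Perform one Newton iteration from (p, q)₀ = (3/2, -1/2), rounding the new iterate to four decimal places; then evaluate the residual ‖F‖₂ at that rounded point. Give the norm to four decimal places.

At (3/2, -1/2): F = (-5.8750, -7.541149).
Jacobian J = [[2·p·q + 3·q - 4, p^2 + 3·p - 3], [-4·p·q + 5·q - 2, -2·p^2 + 5·p - 2·cos(q)]].
At the point, J = [[-7.0000, 3.7500], [-1.5000, 1.244835]] (det J = -3.088844).
Solving J·Δ = −F gives Δ = (6.7876, 14.2369).
Then the next iterate is (p, q)₁ = (8.2876, 13.7369).
Re-evaluating at (8.2876, 13.7369): F = (1212.686247, -1340.206551), so ‖F‖₂ = 1807.4185.

1807.4185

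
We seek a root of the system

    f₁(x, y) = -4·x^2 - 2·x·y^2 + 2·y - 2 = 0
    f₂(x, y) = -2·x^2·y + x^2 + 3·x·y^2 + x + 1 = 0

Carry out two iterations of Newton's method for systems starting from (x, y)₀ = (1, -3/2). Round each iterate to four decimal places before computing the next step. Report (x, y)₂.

At (1, -3/2): F = (-13.5000, 12.7500).
Jacobian J = [[-8·x - 2·y^2, -4·x·y + 2], [-4·x·y + 2·x + 3·y^2 + 1, -2·x^2 + 6·x·y]].
At the point, J = [[-12.5000, 8.0000], [15.7500, -11.0000]] (det J = 11.5000).
Solving J·Δ = −F gives Δ = (-4.0435, -4.6304).
Then the next iterate is (x, y)₁ = (-3.0435, -6.1304).
Round to (-3.0435, -6.1304) and repeat: F = (177.448073, -222.350801), J = [[-50.815608, -72.631490], [33.026923, 93.421450]].
Δ = (0.1822, 2.3157), so (x, y)₂ = (-2.8613, -3.8147).

(-2.8613, -3.8147)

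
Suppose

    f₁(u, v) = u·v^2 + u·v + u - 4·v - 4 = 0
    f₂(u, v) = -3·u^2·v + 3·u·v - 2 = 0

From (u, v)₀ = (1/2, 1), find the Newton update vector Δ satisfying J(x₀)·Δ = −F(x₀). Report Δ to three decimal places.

At (1/2, 1): F = (-6.500, -1.250).
Jacobian J = [[v^2 + v + 1, 2·u·v + u - 4], [-6·u·v + 3·v, -3·u^2 + 3·u]].
At the point, J = [[3.000, -2.500], [0.000, 0.750]] (det J = 2.250).
Solving J·Δ = −F gives Δ = (3.556, 1.667).

(3.556, 1.667)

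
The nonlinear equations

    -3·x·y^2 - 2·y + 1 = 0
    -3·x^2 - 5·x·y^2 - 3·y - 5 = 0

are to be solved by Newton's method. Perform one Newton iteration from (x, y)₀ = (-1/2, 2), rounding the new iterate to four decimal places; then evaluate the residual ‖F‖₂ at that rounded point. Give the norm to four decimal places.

339.1821

At (-1/2, 2): F = (3.0000, -1.7500).
Jacobian J = [[-3·y^2, -6·x·y - 2], [-6·x - 5·y^2, -10·x·y - 3]].
At the point, J = [[-12.0000, 4.0000], [-17.0000, 7.0000]] (det J = -16.0000).
Solving J·Δ = −F gives Δ = (1.7500, 4.5000).
Then the next iterate is (x, y)₁ = (1.2500, 6.5000).
Re-evaluating at (1.2500, 6.5000): F = (-170.4375, -293.2500), so ‖F‖₂ = 339.1821.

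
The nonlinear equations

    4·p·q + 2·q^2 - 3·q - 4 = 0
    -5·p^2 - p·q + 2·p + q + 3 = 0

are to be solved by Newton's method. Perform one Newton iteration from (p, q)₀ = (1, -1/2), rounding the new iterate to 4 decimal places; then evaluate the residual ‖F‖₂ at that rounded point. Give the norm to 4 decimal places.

At (1, -1/2): F = (-4.0000, 0.0000).
Jacobian J = [[4·q, 4·p + 4·q - 3], [-10·p - q + 2, -p + 1]].
At the point, J = [[-2.0000, -1.0000], [-7.5000, 0.0000]] (det J = -7.5000).
Solving J·Δ = −F gives Δ = (0.0000, -4.0000).
Then the next iterate is (p, q)₁ = (1.0000, -4.5000).
Re-evaluating at (1.0000, -4.5000): F = (32.0000, 0.0000), so ‖F‖₂ = 32.0000.

32.0000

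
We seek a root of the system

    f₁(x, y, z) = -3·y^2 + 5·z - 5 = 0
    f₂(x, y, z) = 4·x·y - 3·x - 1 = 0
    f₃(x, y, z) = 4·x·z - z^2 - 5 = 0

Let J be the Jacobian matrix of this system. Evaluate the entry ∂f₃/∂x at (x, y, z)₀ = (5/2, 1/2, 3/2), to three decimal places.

6.000

∂f₃/∂x = 4·z.
At (5/2, 1/2, 3/2) this is 6.000.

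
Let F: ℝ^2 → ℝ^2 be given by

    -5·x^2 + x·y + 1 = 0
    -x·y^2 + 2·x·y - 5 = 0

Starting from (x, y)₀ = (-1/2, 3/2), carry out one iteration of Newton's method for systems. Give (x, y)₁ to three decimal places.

(0.379, 10.931)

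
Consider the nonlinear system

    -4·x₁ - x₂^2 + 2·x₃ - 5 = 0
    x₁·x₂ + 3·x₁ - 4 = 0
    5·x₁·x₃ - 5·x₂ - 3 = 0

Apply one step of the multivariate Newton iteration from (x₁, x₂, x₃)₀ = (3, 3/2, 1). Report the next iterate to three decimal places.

(-5.967, 11.783, 7.117)

At (3, 3/2, 1): F = (-17.250, 9.500, 4.500).
Jacobian J = [[-4, -2·x₂, 2], [x₂ + 3, x₁, 0], [5·x₃, -5, 5·x₁]].
At the point, J = [[-4.000, -3.000, 2.000], [4.500, 3.000, 0.000], [5.000, -5.000, 15.000]] (det J = -52.500).
Solving J·Δ = −F gives Δ = (-8.967, 10.283, 6.117).
Then the next iterate is (x₁, x₂, x₃)₁ = (-5.967, 11.783, 7.117).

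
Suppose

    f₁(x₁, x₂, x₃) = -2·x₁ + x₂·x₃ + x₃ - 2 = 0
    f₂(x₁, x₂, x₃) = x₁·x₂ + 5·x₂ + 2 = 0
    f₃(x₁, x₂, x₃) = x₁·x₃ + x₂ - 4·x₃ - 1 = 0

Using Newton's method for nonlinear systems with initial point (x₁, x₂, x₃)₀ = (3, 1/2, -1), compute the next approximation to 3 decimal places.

(0.416, -0.088, 1.496)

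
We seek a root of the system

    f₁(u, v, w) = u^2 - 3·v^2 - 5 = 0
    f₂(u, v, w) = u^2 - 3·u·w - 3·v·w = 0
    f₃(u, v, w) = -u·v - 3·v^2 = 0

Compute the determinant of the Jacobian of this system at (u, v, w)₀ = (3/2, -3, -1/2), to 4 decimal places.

20.2500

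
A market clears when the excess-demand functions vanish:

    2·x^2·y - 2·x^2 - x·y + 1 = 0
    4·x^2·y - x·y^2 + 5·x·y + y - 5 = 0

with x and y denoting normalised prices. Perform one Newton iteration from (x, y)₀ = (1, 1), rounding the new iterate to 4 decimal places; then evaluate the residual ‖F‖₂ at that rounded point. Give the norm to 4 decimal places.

At (1, 1): F = (0.0000, 4.0000).
Jacobian J = [[4·x·y - 4·x - y, 2·x^2 - x], [8·x·y - y^2 + 5·y, 4·x^2 - 2·x·y + 5·x + 1]].
At the point, J = [[-1.0000, 1.0000], [12.0000, 8.0000]] (det J = -20.0000).
Solving J·Δ = −F gives Δ = (-0.2000, -0.2000).
Then the next iterate is (x, y)₁ = (0.8000, 0.8000).
Re-evaluating at (0.8000, 0.8000): F = (0.1040, 0.5360), so ‖F‖₂ = 0.5460.

0.5460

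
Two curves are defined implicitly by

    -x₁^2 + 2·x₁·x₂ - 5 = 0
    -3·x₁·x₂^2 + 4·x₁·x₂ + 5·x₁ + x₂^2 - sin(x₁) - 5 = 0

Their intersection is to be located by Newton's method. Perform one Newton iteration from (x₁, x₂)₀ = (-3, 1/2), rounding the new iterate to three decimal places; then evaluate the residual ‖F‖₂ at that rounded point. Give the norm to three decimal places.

3.217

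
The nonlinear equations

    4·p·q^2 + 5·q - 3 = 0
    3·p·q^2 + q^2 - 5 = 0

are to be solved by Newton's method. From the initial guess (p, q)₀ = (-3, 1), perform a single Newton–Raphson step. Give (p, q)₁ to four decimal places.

(-15.4286, -2.1429)

At (-3, 1): F = (-10.0000, -13.0000).
Jacobian J = [[4·q^2, 8·p·q + 5], [3·q^2, 6·p·q + 2·q]].
At the point, J = [[4.0000, -19.0000], [3.0000, -16.0000]] (det J = -7.0000).
Solving J·Δ = −F gives Δ = (-12.4286, -3.1429).
Then the next iterate is (p, q)₁ = (-15.4286, -2.1429).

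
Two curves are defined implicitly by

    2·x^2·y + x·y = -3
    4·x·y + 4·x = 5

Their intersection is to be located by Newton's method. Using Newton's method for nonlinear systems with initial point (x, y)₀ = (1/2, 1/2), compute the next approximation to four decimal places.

(3.5000, -7.5000)

At (1/2, 1/2): F = (3.5000, -2.0000).
Jacobian J = [[4·x·y + y, 2·x^2 + x], [4·y + 4, 4·x]].
At the point, J = [[1.5000, 1.0000], [6.0000, 2.0000]] (det J = -3.0000).
Solving J·Δ = −F gives Δ = (3.0000, -8.0000).
Then the next iterate is (x, y)₁ = (3.5000, -7.5000).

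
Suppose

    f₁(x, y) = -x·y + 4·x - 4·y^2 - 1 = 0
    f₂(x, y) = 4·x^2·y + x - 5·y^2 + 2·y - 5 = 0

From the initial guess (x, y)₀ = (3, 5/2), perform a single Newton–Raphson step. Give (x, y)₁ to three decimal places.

At (3, 5/2): F = (-21.500, 61.750).
Jacobian J = [[-y + 4, -x - 8·y], [8·x·y + 1, 4·x^2 - 10·y + 2]].
At the point, J = [[1.500, -23.000], [61.000, 13.000]] (det J = 1422.500).
Solving J·Δ = −F gives Δ = (-0.802, -0.987).
Then the next iterate is (x, y)₁ = (2.198, 1.513).

(2.198, 1.513)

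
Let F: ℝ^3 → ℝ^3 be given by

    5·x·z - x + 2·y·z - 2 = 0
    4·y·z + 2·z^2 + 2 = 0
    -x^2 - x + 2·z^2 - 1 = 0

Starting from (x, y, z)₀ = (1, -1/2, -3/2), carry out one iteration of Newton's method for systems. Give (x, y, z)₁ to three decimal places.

(0.060, 0.123, -0.780)

At (1, -1/2, -3/2): F = (-9.000, 9.500, 1.500).
Jacobian J = [[5·z - 1, 2·z, 5·x + 2·y], [0, 4·z, 4·y + 4·z], [-2·x - 1, 0, 4·z]].
At the point, J = [[-8.500, -3.000, 4.000], [0.000, -6.000, -8.000], [-3.000, 0.000, -6.000]] (det J = -450.000).
Solving J·Δ = −F gives Δ = (-0.940, 0.623, 0.720).
Then the next iterate is (x, y, z)₁ = (0.060, 0.123, -0.780).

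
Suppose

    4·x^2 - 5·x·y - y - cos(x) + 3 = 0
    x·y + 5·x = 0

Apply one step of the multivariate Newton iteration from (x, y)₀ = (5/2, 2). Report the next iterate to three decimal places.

(0.510, 0.571)

At (5/2, 2): F = (1.80114, 17.500).
Jacobian J = [[8·x - 5·y + sin(x), -5·x - 1], [y + 5, x]].
At the point, J = [[10.59847, -13.500], [7.000, 2.500]] (det J = 120.99618).
Solving J·Δ = −F gives Δ = (-1.990, -1.429).
Then the next iterate is (x, y)₁ = (0.510, 0.571).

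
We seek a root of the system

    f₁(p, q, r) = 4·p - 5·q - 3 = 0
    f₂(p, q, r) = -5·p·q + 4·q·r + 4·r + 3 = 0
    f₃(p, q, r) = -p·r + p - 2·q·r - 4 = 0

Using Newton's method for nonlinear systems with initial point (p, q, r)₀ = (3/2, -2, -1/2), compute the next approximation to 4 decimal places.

(2.5757, 1.4605, -1.0296)

At (3/2, -2, -1/2): F = (13.0000, 20.0000, -3.7500).
Jacobian J = [[4, -5, 0], [-5·q, -5·p + 4·r, 4·q + 4], [-r + 1, -2·r, -p - 2·q]].
At the point, J = [[4.0000, -5.0000, 0.0000], [10.0000, -9.5000, -4.0000], [1.5000, 1.0000, 2.5000]] (det J = 76.0000).
Solving J·Δ = −F gives Δ = (1.0757, 3.4605, -0.5296).
Then the next iterate is (p, q, r)₁ = (2.5757, 1.4605, -1.0296).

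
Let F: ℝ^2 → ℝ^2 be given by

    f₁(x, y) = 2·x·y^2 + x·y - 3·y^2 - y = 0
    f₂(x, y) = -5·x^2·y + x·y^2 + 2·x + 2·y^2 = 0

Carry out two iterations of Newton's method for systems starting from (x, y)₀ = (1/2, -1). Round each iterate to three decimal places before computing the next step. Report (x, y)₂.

(0.031, -0.357)

At (1/2, -1): F = (-1.500, 4.750).
Jacobian J = [[2·y^2 + y, 4·x·y + x - 6·y - 1], [-10·x·y + y^2 + 2, -5·x^2 + 2·x·y + 4·y]].
At the point, J = [[1.000, 3.500], [8.000, -6.250]] (det J = -34.250).
Solving J·Δ = −F gives Δ = (-0.212, 0.489).
Then the next iterate is (x, y)₁ = (0.288, -0.511).
Round to (0.288, -0.511) and repeat: F = (-0.26913, 1.38537), J = [[0.01124, 1.76533], [3.73280, -2.75306]].
Δ = (-0.257, 0.154), so (x, y)₂ = (0.031, -0.357).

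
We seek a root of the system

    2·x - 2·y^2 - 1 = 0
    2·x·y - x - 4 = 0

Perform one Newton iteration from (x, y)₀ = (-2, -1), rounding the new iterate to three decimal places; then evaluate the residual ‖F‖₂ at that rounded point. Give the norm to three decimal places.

At (-2, -1): F = (-7.000, 2.000).
Jacobian J = [[2, -4·y], [2·y - 1, 2·x]].
At the point, J = [[2.000, 4.000], [-3.000, -4.000]] (det J = 4.000).
Solving J·Δ = −F gives Δ = (-5.000, 4.250).
Then the next iterate is (x, y)₁ = (-7.000, 3.250).
Re-evaluating at (-7.000, 3.250): F = (-36.125, -42.500), so ‖F‖₂ = 55.779.

55.779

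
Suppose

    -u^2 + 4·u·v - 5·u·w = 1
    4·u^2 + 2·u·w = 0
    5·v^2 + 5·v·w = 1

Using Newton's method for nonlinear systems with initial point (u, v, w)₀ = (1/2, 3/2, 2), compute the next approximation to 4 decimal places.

At (1/2, 3/2, 2): F = (-3.2500, 3.0000, 25.2500).
Jacobian J = [[-2·u + 4·v - 5·w, 4·u, -5·u], [8·u + 2·w, 0, 2·u], [0, 10·v + 5·w, 5·v]].
At the point, J = [[-5.0000, 2.0000, -2.5000], [8.0000, 0.0000, 1.0000], [0.0000, 25.0000, 7.5000]] (det J = -495.0000).
Solving J·Δ = −F gives Δ = (-0.2035, -0.5985, -1.3717).
Then the next iterate is (u, v, w)₁ = (0.2965, 0.9015, 0.6283).

(0.2965, 0.9015, 0.6283)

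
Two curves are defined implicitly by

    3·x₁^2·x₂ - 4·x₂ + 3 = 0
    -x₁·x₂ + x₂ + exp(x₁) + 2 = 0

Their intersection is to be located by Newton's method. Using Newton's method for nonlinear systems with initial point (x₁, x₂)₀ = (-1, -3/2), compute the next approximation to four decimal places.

(-1.4212, -0.7906)

At (-1, -3/2): F = (4.5000, -0.632121).
Jacobian J = [[6·x₁·x₂, 3·x₁^2 - 4], [-x₂ + exp(x₁), -x₁ + 1]].
At the point, J = [[9.0000, -1.0000], [1.867879, 2.0000]] (det J = 19.867879).
Solving J·Δ = −F gives Δ = (-0.4212, 0.7094).
Then the next iterate is (x₁, x₂)₁ = (-1.4212, -0.7906).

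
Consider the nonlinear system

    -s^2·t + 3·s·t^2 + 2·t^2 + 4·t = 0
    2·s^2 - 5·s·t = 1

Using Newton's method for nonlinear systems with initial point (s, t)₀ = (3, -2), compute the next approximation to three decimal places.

(0.921, -1.916)

At (3, -2): F = (54.000, 47.000).
Jacobian J = [[-2·s·t + 3·t^2, -s^2 + 6·s·t + 4·t + 4], [4·s - 5·t, -5·s]].
At the point, J = [[24.000, -49.000], [22.000, -15.000]] (det J = 718.000).
Solving J·Δ = −F gives Δ = (-2.079, 0.084).
Then the next iterate is (s, t)₁ = (0.921, -1.916).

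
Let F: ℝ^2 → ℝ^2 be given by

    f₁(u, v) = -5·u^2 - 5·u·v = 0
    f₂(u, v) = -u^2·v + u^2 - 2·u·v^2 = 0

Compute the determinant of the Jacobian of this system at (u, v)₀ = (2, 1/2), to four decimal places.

J = [[-10·u - 5·v, -5·u], [-2·u·v + 2·u - 2·v^2, -u^2 - 4·u·v]].
At the point, J = [[-22.5000, -10.0000], [1.5000, -8.0000]].
det J = 195.0000.

195.0000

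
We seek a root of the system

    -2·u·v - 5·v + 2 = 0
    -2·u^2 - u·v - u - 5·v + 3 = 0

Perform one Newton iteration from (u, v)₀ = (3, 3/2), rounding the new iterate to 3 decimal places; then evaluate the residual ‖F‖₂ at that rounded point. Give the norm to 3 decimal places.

6.984

At (3, 3/2): F = (-14.500, -30.000).
Jacobian J = [[-2·v, -2·u - 5], [-4·u - v - 1, -u - 5]].
At the point, J = [[-3.000, -11.000], [-14.500, -8.000]] (det J = -135.500).
Solving J·Δ = −F gives Δ = (-1.579, -0.887).
Then the next iterate is (u, v)₁ = (1.421, 0.613).
Re-evaluating at (1.421, 0.613): F = (-2.80715, -6.39555), so ‖F‖₂ = 6.984.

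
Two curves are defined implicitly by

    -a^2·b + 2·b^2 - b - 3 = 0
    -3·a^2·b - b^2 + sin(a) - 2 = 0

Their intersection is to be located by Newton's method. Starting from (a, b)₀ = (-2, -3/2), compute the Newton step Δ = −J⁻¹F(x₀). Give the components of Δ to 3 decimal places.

At (-2, -3/2): F = (9.000, 12.84070).
Jacobian J = [[-2·a·b, -a^2 + 4·b - 1], [-6·a·b + cos(a), -3·a^2 - 2·b]].
At the point, J = [[-6.000, -11.000], [-18.41615, -9.000]] (det J = -148.57762).
Solving J·Δ = −F gives Δ = (0.405, 0.597).

(0.405, 0.597)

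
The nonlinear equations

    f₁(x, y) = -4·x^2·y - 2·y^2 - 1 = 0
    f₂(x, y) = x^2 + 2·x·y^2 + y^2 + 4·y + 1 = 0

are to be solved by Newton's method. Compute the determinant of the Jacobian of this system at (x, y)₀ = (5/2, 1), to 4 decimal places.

J = [[-8·x·y, -4·x^2 - 4·y], [2·x + 2·y^2, 4·x·y + 2·y + 4]].
At the point, J = [[-20.0000, -29.0000], [7.0000, 16.0000]].
det J = -117.0000.

-117.0000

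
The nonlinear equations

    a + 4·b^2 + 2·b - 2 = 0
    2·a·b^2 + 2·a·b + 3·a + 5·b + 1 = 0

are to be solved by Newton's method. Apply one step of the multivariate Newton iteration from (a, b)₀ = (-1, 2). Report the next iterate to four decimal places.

At (-1, 2): F = (17.0000, -4.0000).
Jacobian J = [[1, 8·b + 2], [2·b^2 + 2·b + 3, 4·a·b + 2·a + 5]].
At the point, J = [[1.0000, 18.0000], [15.0000, -5.0000]] (det J = -275.0000).
Solving J·Δ = −F gives Δ = (-0.0473, -0.9418).
Then the next iterate is (a, b)₁ = (-1.0473, 1.0582).

(-1.0473, 1.0582)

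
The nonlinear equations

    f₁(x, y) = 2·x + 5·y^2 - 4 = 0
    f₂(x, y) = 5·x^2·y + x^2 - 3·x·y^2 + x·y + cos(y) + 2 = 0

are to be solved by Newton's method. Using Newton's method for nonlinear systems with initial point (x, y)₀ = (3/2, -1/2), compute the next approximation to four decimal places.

(2.6075, -0.0070)

At (3/2, -1/2): F = (0.2500, -2.372417).
Jacobian J = [[2, 10·y], [10·x·y + 2·x - 3·y^2 + y, 5·x^2 - 6·x·y + x - sin(y)]].
At the point, J = [[2.0000, -5.0000], [-5.7500, 17.729426]] (det J = 6.708851).
Solving J·Δ = −F gives Δ = (1.1075, 0.4930).
Then the next iterate is (x, y)₁ = (2.6075, -0.0070).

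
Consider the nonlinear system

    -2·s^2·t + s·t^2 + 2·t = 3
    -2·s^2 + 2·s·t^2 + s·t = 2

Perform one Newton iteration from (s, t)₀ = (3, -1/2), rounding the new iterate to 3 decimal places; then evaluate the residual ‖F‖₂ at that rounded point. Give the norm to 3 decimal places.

At (3, -1/2): F = (5.750, -20.000).
Jacobian J = [[-4·s·t + t^2, -2·s^2 + 2·s·t + 2], [-4·s + 2·t^2 + t, 4·s·t + s]].
At the point, J = [[6.250, -19.000], [-12.000, -3.000]] (det J = -246.750).
Solving J·Δ = −F gives Δ = (-1.610, -0.227).
Then the next iterate is (s, t)₁ = (1.390, -0.727).
Re-evaluating at (1.390, -0.727): F = (-0.91007, -5.40542), so ‖F‖₂ = 5.481.

5.481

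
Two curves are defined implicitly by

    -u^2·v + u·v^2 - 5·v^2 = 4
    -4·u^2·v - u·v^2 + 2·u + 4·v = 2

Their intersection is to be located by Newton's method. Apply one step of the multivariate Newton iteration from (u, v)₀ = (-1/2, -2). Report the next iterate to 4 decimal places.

(-1.0774, -0.7745)

At (-1/2, -2): F = (-25.5000, -7.0000).
Jacobian J = [[-2·u·v + v^2, -u^2 + 2·u·v - 10·v], [-8·u·v - v^2 + 2, -4·u^2 - 2·u·v + 4]].
At the point, J = [[2.0000, 21.7500], [-10.0000, 1.0000]] (det J = 219.5000).
Solving J·Δ = −F gives Δ = (-0.5774, 1.2255).
Then the next iterate is (u, v)₁ = (-1.0774, -0.7745).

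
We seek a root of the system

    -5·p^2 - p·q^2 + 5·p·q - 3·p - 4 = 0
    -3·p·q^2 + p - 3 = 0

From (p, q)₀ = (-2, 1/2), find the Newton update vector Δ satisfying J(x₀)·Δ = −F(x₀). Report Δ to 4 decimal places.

At (-2, 1/2): F = (-22.5000, -3.5000).
Jacobian J = [[-10·p - q^2 + 5·q - 3, -2·p·q + 5·p], [-3·q^2 + 1, -6·p·q]].
At the point, J = [[19.2500, -8.0000], [0.2500, 6.0000]] (det J = 117.5000).
Solving J·Δ = −F gives Δ = (1.3872, 0.5255).

(1.3872, 0.5255)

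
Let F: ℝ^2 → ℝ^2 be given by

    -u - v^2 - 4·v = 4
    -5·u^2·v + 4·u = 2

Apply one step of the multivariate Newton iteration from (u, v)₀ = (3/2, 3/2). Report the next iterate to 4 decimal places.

(2.0460, -0.5423)

At (3/2, 3/2): F = (-13.7500, -12.8750).
Jacobian J = [[-1, -2·v - 4], [-10·u·v + 4, -5·u^2]].
At the point, J = [[-1.0000, -7.0000], [-18.5000, -11.2500]] (det J = -118.2500).
Solving J·Δ = −F gives Δ = (0.5460, -2.0423).
Then the next iterate is (u, v)₁ = (2.0460, -0.5423).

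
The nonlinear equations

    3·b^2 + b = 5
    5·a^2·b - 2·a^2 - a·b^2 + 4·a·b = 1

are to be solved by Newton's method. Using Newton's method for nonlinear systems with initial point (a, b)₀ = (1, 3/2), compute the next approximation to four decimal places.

At (1, 3/2): F = (3.2500, 8.2500).
Jacobian J = [[0, 6·b + 1], [10·a·b - 4·a - b^2 + 4·b, 5·a^2 - 2·a·b + 4·a]].
At the point, J = [[0.0000, 10.0000], [14.7500, 6.0000]] (det J = -147.5000).
Solving J·Δ = −F gives Δ = (-0.4271, -0.3250).
Then the next iterate is (a, b)₁ = (0.5729, 1.1750).

(0.5729, 1.1750)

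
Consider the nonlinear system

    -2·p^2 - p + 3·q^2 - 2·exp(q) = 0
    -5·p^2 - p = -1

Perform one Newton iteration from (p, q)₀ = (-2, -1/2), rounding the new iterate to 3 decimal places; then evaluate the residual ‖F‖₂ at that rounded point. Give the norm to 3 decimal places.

4.307

At (-2, -1/2): F = (-6.46306, -17.000).
Jacobian J = [[-4·p - 1, 6·q - 2·exp(q)], [-10·p - 1, 0]].
At the point, J = [[7.000, -4.21306], [19.000, 0.000]] (det J = 80.04817).
Solving J·Δ = −F gives Δ = (0.895, -0.047).
Then the next iterate is (p, q)₁ = (-1.105, -0.547).
Re-evaluating at (-1.105, -0.547): F = (-1.59679, -4.00013), so ‖F‖₂ = 4.307.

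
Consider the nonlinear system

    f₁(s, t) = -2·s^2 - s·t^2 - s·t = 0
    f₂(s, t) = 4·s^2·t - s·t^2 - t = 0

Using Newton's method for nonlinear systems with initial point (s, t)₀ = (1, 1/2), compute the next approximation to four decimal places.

At (1, 1/2): F = (-2.7500, 1.2500).
Jacobian J = [[-4·s - t^2 - t, -2·s·t - s], [8·s·t - t^2, 4·s^2 - 2·s·t - 1]].
At the point, J = [[-4.7500, -2.0000], [3.7500, 2.0000]] (det J = -2.0000).
Solving J·Δ = −F gives Δ = (-1.5000, 2.1875).
Then the next iterate is (s, t)₁ = (-0.5000, 2.6875).

(-0.5000, 2.6875)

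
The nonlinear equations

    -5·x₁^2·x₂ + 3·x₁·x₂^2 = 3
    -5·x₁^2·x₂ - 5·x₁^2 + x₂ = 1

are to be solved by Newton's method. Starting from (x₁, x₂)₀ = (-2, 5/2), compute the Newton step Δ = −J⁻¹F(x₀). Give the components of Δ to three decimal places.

(0.777, -0.741)

At (-2, 5/2): F = (-90.500, -68.500).
Jacobian J = [[-10·x₁·x₂ + 3·x₂^2, -5·x₁^2 + 6·x₁·x₂], [-10·x₁·x₂ - 10·x₁, -5·x₁^2 + 1]].
At the point, J = [[68.750, -50.000], [70.000, -19.000]] (det J = 2193.750).
Solving J·Δ = −F gives Δ = (0.777, -0.741).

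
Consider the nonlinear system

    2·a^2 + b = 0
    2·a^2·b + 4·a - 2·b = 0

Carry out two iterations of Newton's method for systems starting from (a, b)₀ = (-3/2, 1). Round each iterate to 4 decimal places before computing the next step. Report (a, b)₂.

(2.0432, 1.4747)

At (-3/2, 1): F = (5.5000, -3.5000).
Jacobian J = [[4·a, 1], [4·a·b + 4, 2·a^2 - 2]].
At the point, J = [[-6.0000, 1.0000], [-2.0000, 2.5000]] (det J = -13.0000).
Solving J·Δ = −F gives Δ = (1.3269, 2.4615).
Then the next iterate is (a, b)₁ = (-0.1731, 3.4615).
Round to (-0.1731, 3.4615) and repeat: F = (3.521427, -7.407962), J = [[-0.6924, 1.0000], [1.603257, -1.940073]].
Δ = (2.2163, -1.9868), so (a, b)₂ = (2.0432, 1.4747).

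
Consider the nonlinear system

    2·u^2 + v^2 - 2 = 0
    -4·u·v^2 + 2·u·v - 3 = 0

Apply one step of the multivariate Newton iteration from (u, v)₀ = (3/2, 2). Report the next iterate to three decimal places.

(0.827, 1.385)

At (3/2, 2): F = (6.500, -21.000).
Jacobian J = [[4·u, 2·v], [-4·v^2 + 2·v, -8·u·v + 2·u]].
At the point, J = [[6.000, 4.000], [-12.000, -21.000]] (det J = -78.000).
Solving J·Δ = −F gives Δ = (-0.673, -0.615).
Then the next iterate is (u, v)₁ = (0.827, 1.385).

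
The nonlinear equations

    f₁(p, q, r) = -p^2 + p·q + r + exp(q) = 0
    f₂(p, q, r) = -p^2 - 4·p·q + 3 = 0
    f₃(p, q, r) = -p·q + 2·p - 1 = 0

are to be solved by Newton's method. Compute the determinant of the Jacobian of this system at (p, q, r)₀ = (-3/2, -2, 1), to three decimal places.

-7.500

J = [[-2·p + q, p + exp(q), 1], [-2·p - 4·q, -4·p, 0], [-q + 2, -p, 0]].
At the point, J = [[1.000, -1.36466, 1.000], [11.000, 6.000, 0.000], [4.000, 1.500, 0.000]].
det J = -7.500.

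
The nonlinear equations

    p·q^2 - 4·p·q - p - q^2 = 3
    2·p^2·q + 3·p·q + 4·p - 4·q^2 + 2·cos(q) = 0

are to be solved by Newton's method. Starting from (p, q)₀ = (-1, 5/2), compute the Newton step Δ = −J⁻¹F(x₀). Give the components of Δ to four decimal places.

(0.8627, -1.4330)

At (-1, 5/2): F = (-4.5000, -33.102287).
Jacobian J = [[q^2 - 4·q - 1, 2·p·q - 4·p - 2·q], [4·p·q + 3·q + 4, 2·p^2 + 3·p - 8·q - 2·sin(q)]].
At the point, J = [[-4.7500, -6.0000], [1.5000, -22.196944]] (det J = 114.435485).
Solving J·Δ = −F gives Δ = (0.8627, -1.4330).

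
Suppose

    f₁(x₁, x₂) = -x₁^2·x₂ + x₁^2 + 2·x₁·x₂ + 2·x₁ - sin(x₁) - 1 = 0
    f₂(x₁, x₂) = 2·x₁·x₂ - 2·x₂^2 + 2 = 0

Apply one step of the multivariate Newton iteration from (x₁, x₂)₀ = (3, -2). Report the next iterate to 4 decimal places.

(2.0081, -0.9977)

At (3, -2): F = (19.858880, -18.0000).
Jacobian J = [[-2·x₁·x₂ + 2·x₁ + 2·x₂ - cos(x₁) + 2, -x₁^2 + 2·x₁], [2·x₂, 2·x₁ - 4·x₂]].
At the point, J = [[16.989992, -3.0000], [-4.0000, 14.0000]] (det J = 225.859895).
Solving J·Δ = −F gives Δ = (-0.9919, 1.0023).
Then the next iterate is (x₁, x₂)₁ = (2.0081, -0.9977).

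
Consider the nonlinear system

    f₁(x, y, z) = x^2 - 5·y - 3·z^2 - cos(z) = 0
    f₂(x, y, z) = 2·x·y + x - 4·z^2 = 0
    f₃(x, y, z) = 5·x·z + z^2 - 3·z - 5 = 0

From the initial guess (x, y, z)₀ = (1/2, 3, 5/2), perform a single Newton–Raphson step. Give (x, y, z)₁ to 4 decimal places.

(0.8963, -0.2899, 1.3992)

At (1/2, 3, 5/2): F = (-32.698856, -21.5000, 0.0000).
Jacobian J = [[2·x, -5, -6·z + sin(z)], [2·y + 1, 2·x, -8·z], [5·z, 0, 5·x + 2·z - 3]].
At the point, J = [[1.0000, -5.0000, -14.401528], [7.0000, 1.0000, -20.0000], [12.5000, 0.0000, 4.5000]] (det J = 1592.019098).
Solving J·Δ = −F gives Δ = (0.3963, -3.2899, -1.1008).
Then the next iterate is (x, y, z)₁ = (0.8963, -0.2899, 1.3992).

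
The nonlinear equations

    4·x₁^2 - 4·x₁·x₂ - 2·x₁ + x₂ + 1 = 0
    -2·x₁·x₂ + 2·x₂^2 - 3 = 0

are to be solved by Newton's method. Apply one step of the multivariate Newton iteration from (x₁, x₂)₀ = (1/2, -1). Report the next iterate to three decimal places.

(0.143, -1.143)

At (1/2, -1): F = (2.000, 0.000).
Jacobian J = [[8·x₁ - 4·x₂ - 2, -4·x₁ + 1], [-2·x₂, -2·x₁ + 4·x₂]].
At the point, J = [[6.000, -1.000], [2.000, -5.000]] (det J = -28.000).
Solving J·Δ = −F gives Δ = (-0.357, -0.143).
Then the next iterate is (x₁, x₂)₁ = (0.143, -1.143).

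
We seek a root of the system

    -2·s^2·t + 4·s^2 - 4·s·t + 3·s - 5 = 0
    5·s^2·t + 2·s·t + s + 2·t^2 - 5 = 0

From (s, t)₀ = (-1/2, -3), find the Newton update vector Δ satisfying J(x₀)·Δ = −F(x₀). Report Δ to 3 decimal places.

(1.354, 2.153)

At (-1/2, -3): F = (-10.000, 11.750).
Jacobian J = [[-4·s·t + 8·s - 4·t + 3, -2·s^2 - 4·s], [10·s·t + 2·t + 1, 5·s^2 + 2·s + 4·t]].
At the point, J = [[5.000, 1.500], [10.000, -11.750]] (det J = -73.750).
Solving J·Δ = −F gives Δ = (1.354, 2.153).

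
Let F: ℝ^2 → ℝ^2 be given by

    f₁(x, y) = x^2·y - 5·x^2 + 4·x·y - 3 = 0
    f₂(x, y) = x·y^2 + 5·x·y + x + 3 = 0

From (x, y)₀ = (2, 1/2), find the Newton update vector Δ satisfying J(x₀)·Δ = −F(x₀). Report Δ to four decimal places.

At (2, 1/2): F = (-17.0000, 10.5000).
Jacobian J = [[2·x·y - 10·x + 4·y, x^2 + 4·x], [y^2 + 5·y + 1, 2·x·y + 5·x]].
At the point, J = [[-16.0000, 12.0000], [3.7500, 12.0000]] (det J = -237.0000).
Solving J·Δ = −F gives Δ = (-1.3924, -0.4399).

(-1.3924, -0.4399)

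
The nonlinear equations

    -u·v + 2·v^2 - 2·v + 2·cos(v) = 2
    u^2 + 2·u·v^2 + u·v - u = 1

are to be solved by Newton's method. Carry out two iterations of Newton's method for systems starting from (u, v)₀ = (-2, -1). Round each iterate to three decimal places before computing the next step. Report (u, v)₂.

At (-2, -1): F = (1.08060, 3.000).
Jacobian J = [[-v, -u + 4·v - 2·sin(v) - 2], [2·u + 2·v^2 + v - 1, 4·u·v + u]].
At the point, J = [[1.000, -2.31706], [-4.000, 6.000]] (det J = -3.26823).
Solving J·Δ = −F gives Δ = (4.111, 2.240).
Then the next iterate is (u, v)₁ = (2.111, 1.240).
Round to (2.111, 1.240) and repeat: F = (-3.37285, 10.45471), J = [[-1.240, -1.04257], [7.53720, 12.58156]].
Δ = (-4.073, 1.609), so (u, v)₂ = (-1.962, 2.849).

(-1.962, 2.849)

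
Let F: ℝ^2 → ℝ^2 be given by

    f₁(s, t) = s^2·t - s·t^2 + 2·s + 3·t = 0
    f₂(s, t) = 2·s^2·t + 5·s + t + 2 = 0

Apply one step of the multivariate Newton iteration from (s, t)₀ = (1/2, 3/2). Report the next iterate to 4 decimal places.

At (1/2, 3/2): F = (4.7500, 6.7500).
Jacobian J = [[2·s·t - t^2 + 2, s^2 - 2·s·t + 3], [4·s·t + 5, 2·s^2 + 1]].
At the point, J = [[1.2500, 1.7500], [8.0000, 1.5000]] (det J = -12.1250).
Solving J·Δ = −F gives Δ = (-0.3866, -2.4381).
Then the next iterate is (s, t)₁ = (0.1134, -0.9381).

(0.1134, -0.9381)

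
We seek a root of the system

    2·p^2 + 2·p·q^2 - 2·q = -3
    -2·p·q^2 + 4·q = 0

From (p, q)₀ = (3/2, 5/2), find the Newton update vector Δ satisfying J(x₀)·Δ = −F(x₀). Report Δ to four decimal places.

(-2.9268, 2.5305)

At (3/2, 5/2): F = (21.2500, -8.7500).
Jacobian J = [[4·p + 2·q^2, 4·p·q - 2], [-2·q^2, -4·p·q + 4]].
At the point, J = [[18.5000, 13.0000], [-12.5000, -11.0000]] (det J = -41.0000).
Solving J·Δ = −F gives Δ = (-2.9268, 2.5305).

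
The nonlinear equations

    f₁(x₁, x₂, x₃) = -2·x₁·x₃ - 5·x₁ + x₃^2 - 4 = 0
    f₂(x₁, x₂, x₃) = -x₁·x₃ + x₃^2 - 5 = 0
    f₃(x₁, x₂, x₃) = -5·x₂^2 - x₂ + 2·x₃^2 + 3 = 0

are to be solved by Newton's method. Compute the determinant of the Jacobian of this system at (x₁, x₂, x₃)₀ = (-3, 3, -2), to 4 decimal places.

-93.0000

J = [[-2·x₃ - 5, 0, -2·x₁ + 2·x₃], [-x₃, 0, -x₁ + 2·x₃], [0, -10·x₂ - 1, 4·x₃]].
At the point, J = [[-1.0000, 0.0000, 2.0000], [2.0000, 0.0000, -1.0000], [0.0000, -31.0000, -8.0000]].
det J = -93.0000.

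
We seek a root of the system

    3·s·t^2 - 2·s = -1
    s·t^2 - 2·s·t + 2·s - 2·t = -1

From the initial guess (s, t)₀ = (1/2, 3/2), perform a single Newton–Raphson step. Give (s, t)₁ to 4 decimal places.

(0.5882, 0.6569)

At (1/2, 3/2): F = (3.3750, -1.3750).
Jacobian J = [[3·t^2 - 2, 6·s·t], [t^2 - 2·t + 2, 2·s·t - 2·s - 2]].
At the point, J = [[4.7500, 4.5000], [1.2500, -1.5000]] (det J = -12.7500).
Solving J·Δ = −F gives Δ = (0.0882, -0.8431).
Then the next iterate is (s, t)₁ = (0.5882, 0.6569).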